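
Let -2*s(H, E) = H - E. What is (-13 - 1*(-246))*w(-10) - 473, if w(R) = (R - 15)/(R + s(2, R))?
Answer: -1743/16 ≈ -108.94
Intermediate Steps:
s(H, E) = E/2 - H/2 (s(H, E) = -(H - E)/2 = E/2 - H/2)
w(R) = (-15 + R)/(-1 + 3*R/2) (w(R) = (R - 15)/(R + (R/2 - ½*2)) = (-15 + R)/(R + (R/2 - 1)) = (-15 + R)/(R + (-1 + R/2)) = (-15 + R)/(-1 + 3*R/2))
(-13 - 1*(-246))*w(-10) - 473 = (-13 - 1*(-246))*(2*(-15 - 10)/(-2 + 3*(-10))) - 473 = (-13 + 246)*(2*(-25)/(-2 - 30)) - 473 = 233*(2*(-25)/(-32)) - 473 = 233*(2*(-1/32)*(-25)) - 473 = 233*(25/16) - 473 = 5825/16 - 473 = -1743/16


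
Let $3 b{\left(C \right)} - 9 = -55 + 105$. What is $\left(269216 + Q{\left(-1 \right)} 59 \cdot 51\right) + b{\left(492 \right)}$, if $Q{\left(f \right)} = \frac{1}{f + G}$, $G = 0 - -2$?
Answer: $\frac{816734}{3} \approx 2.7224 \cdot 10^{5}$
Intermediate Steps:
$G = 2$ ($G = 0 + 2 = 2$)
$Q{\left(f \right)} = \frac{1}{2 + f}$ ($Q{\left(f \right)} = \frac{1}{f + 2} = \frac{1}{2 + f}$)
$b{\left(C \right)} = \frac{59}{3}$ ($b{\left(C \right)} = 3 + \frac{-55 + 105}{3} = 3 + \frac{1}{3} \cdot 50 = 3 + \frac{50}{3} = \frac{59}{3}$)
$\left(269216 + Q{\left(-1 \right)} 59 \cdot 51\right) + b{\left(492 \right)} = \left(269216 + \frac{1}{2 - 1} \cdot 59 \cdot 51\right) + \frac{59}{3} = \left(269216 + 1^{-1} \cdot 59 \cdot 51\right) + \frac{59}{3} = \left(269216 + 1 \cdot 59 \cdot 51\right) + \frac{59}{3} = \left(269216 + 59 \cdot 51\right) + \frac{59}{3} = \left(269216 + 3009\right) + \frac{59}{3} = 272225 + \frac{59}{3} = \frac{816734}{3}$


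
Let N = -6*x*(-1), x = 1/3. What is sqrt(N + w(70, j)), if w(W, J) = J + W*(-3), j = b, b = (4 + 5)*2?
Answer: I*sqrt(190) ≈ 13.784*I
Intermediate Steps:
x = 1/3 ≈ 0.33333
b = 18 (b = 9*2 = 18)
j = 18
N = 2 (N = -6*1/3*(-1) = -2*(-1) = 2)
w(W, J) = J - 3*W
sqrt(N + w(70, j)) = sqrt(2 + (18 - 3*70)) = sqrt(2 + (18 - 210)) = sqrt(2 - 192) = sqrt(-190) = I*sqrt(190)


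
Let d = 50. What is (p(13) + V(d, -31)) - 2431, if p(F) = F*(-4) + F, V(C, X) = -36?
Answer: -2506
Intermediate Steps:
p(F) = -3*F (p(F) = -4*F + F = -3*F)
(p(13) + V(d, -31)) - 2431 = (-3*13 - 36) - 2431 = (-39 - 36) - 2431 = -75 - 2431 = -2506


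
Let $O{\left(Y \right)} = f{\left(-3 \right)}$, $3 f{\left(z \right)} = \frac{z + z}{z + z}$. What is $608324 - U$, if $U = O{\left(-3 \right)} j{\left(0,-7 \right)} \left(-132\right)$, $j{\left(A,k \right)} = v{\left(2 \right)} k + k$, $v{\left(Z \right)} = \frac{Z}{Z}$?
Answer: $607708$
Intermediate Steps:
$f{\left(z \right)} = \frac{1}{3}$ ($f{\left(z \right)} = \frac{\left(z + z\right) \frac{1}{z + z}}{3} = \frac{2 z \frac{1}{2 z}}{3} = \frac{1}{3} \cdot 1 = \frac{1}{3}$)
$v{\left(Z \right)} = 1$
$O{\left(Y \right)} = \frac{1}{3}$
$j{\left(A,k \right)} = 2 k$ ($j{\left(A,k \right)} = 1 k + k = k + k = 2 k$)
$U = 616$ ($U = \frac{2 \left(-7\right)}{3} \left(-132\right) = \frac{1}{3} \left(-14\right) \left(-132\right) = \left(- \frac{14}{3}\right) \left(-132\right) = 616$)
$608324 - U = 608324 - 616 = 607708$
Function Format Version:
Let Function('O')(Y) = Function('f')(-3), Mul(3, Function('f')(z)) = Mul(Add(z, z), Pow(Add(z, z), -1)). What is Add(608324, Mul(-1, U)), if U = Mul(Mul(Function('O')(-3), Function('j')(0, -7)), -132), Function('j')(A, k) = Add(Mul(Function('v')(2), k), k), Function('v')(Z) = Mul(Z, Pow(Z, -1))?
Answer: 607708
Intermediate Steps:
Function('f')(z) = Rational(1, 3) (Function('f')(z) = Mul(Rational(1, 3), Mul(Add(z, z), Pow(Add(z, z), -1))) = Mul(Rational(1, 3), Mul(Mul(2, z), Pow(Mul(2, z), -1))) = Mul(Rational(1, 3), Mul(Mul(2, z), Mul(Rational(1, 2), Pow(z, -1)))) = Mul(Rational(1, 3), 1) = Rational(1, 3))
Function('v')(Z) = 1
Function('O')(Y) = Rational(1, 3)
Function('j')(A, k) = Mul(2, k) (Function('j')(A, k) = Add(Mul(1, k), k) = Add(k, k) = Mul(2, k))
U = 616 (U = Mul(Mul(Rational(1, 3), Mul(2, -7)), -132) = Mul(Mul(Rational(1, 3), -14), -132) = Mul(Rational(-14, 3), -132) = 616)
Add(608324, Mul(-1, U)) = Add(608324, Mul(-1, 616)) = Add(608324, -616) = 607708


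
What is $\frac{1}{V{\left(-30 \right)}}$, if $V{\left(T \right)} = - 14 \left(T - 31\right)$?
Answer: $\frac{1}{854} \approx 0.001171$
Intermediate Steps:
$V{\left(T \right)} = 434 - 14 T$ ($V{\left(T \right)} = - 14 \left(-31 + T\right) = 434 - 14 T$)
$\frac{1}{V{\left(-30 \right)}} = \frac{1}{434 - -420} = \frac{1}{434 + 420} = \frac{1}{854}$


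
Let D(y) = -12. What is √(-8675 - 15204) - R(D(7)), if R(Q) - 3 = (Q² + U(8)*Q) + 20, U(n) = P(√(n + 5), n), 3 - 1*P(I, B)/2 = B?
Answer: -287 + I*√23879 ≈ -287.0 + 154.53*I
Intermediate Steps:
P(I, B) = 6 - 2*B
U(n) = 6 - 2*n
R(Q) = 23 + Q² - 10*Q (R(Q) = 3 + ((Q² + (6 - 2*8)*Q) + 20) = 3 + ((Q² + (6 - 16)*Q) + 20) = 3 + ((Q² - 10*Q) + 20) = 3 + (20 + Q² - 10*Q) = 23 + Q² - 10*Q)
√(-8675 - 15204) - R(D(7)) = √(-8675 - 15204) - (23 + (-12)² - 10*(-12)) = √(-23879) - (23 + 144 + 120) = I*√23879 - 1*287 = I*√23879 - 287 = -287 + I*√23879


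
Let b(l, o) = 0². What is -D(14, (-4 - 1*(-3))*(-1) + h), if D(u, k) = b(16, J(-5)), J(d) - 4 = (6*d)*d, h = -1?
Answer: 0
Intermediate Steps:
J(d) = 4 + 6*d² (J(d) = 4 + (6*d)*d = 4 + 6*d²)
b(l, o) = 0
D(u, k) = 0
-D(14, (-4 - 1*(-3))*(-1) + h) = -1*0 = 0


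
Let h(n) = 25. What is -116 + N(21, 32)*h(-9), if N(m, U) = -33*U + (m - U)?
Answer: -26791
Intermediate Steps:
N(m, U) = m - 34*U
-116 + N(21, 32)*h(-9) = -116 + (21 - 34*32)*25 = -116 + (21 - 1088)*25 = -116 - 1067*25 = -116 - 26675 = -26791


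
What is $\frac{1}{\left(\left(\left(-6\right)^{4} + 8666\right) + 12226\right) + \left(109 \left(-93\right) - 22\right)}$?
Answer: $\frac{1}{12029} \approx 8.3132 \cdot 10^{-5}$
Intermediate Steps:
$\frac{1}{\left(\left(\left(-6\right)^{4} + 8666\right) + 12226\right) + \left(109 \left(-93\right) - 22\right)} = \frac{1}{\left(\left(1296 + 8666\right) + 12226\right) - 10159} = \frac{1}{\left(9962 + 12226\right) - 10159} = \frac{1}{22188 - 10159} = \frac{1}{12029}$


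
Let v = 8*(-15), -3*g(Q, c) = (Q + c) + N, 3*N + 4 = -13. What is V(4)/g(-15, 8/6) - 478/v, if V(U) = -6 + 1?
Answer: 5581/1740 ≈ 3.2075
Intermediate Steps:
N = -17/3 (N = -4/3 + (⅓)*(-13) = -4/3 - 13/3 = -17/3 ≈ -5.6667)
g(Q, c) = 17/9 - Q/3 - c/3 (g(Q, c) = -((Q + c) - 17/3)/3 = -(-17/3 + Q + c)/3 = 17/9 - Q/3 - c/3)
V(U) = -5
v = -120
V(4)/g(-15, 8/6) - 478/v = -5/(17/9 - ⅓*(-15) - 8/(3*6)) - 478/(-120) = -5/(17/9 + 5 - 8/(3*6)) - 478*(-1/120) = -5/(17/9 + 5 - ⅓*4/3) + 239/60 = -5/(17/9 + 5 - 4/9) + 239/60 = -5/58/9 + 239/60 = -5*9/58 + 239/60 = -45/58 + 239/60 = 5581/1740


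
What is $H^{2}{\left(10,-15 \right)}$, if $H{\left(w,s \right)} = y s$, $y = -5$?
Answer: $5625$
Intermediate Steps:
$H{\left(w,s \right)} = - 5 s$
$H^{2}{\left(10,-15 \right)} = \left(\left(-5\right) \left(-15\right)\right)^{2} = 75^{2} = 5625$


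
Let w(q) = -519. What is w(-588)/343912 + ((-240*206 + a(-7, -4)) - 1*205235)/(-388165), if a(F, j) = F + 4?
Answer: 3013288369/4603262120 ≈ 0.65460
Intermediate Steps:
a(F, j) = 4 + F
w(-588)/343912 + ((-240*206 + a(-7, -4)) - 1*205235)/(-388165) = -519/343912 + ((-240*206 + (4 - 7)) - 1*205235)/(-388165) = -519*1/343912 + ((-49440 - 3) - 205235)*(-1/388165) = -519/343912 + (-49443 - 205235)*(-1/388165) = -519/343912 - 254678*(-1/388165) = -519/343912 + 8782/13385 = 3013288369/4603262120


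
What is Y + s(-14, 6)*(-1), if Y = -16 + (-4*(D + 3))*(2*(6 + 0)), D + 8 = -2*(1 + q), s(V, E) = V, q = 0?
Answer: 334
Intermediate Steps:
D = -10 (D = -8 - 2*(1 + 0) = -8 - 2*1 = -8 - 2 = -10)
Y = 320 (Y = -16 + (-4*(-10 + 3))*(2*(6 + 0)) = -16 + (-4*(-7))*(2*6) = -16 + 28*12 = -16 + 336 = 320)
Y + s(-14, 6)*(-1) = 320 - 14*(-1) = 320 + 14 = 334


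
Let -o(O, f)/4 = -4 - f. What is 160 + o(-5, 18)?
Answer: 248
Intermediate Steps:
o(O, f) = 16 + 4*f (o(O, f) = -4*(-4 - f) = 16 + 4*f)
160 + o(-5, 18) = 160 + (16 + 4*18) = 160 + (16 + 72) = 160 + 88 = 248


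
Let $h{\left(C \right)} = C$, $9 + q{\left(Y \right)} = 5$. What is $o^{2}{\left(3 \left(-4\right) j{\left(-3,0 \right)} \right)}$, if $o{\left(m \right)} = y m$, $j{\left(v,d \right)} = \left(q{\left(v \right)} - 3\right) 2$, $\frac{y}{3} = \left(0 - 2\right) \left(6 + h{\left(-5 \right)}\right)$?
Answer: $1016064$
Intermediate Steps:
$q{\left(Y \right)} = -4$ ($q{\left(Y \right)} = -9 + 5 = -4$)
$y = -6$ ($y = 3 \left(0 - 2\right) \left(6 - 5\right) = 3 \left(\left(-2\right) 1\right) = 3 \left(-2\right) = -6$)
$j{\left(v,d \right)} = -14$ ($j{\left(v,d \right)} = \left(-4 - 3\right) 2 = \left(-7\right) 2 = -14$)
$o{\left(m \right)} = - 6 m$
$o^{2}{\left(3 \left(-4\right) j{\left(-3,0 \right)} \right)} = \left(- 6 \cdot 3 \left(-4\right) \left(-14\right)\right)^{2} = \left(- 6 \left(\left(-12\right) \left(-14\right)\right)\right)^{2} = \left(\left(-6\right) 168\right)^{2} = \left(-1008\right)^{2} = 1016064$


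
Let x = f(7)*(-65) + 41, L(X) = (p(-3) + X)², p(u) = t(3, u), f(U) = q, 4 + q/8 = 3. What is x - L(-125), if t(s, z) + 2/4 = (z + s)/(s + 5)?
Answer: -60757/4 ≈ -15189.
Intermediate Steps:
q = -8 (q = -32 + 8*3 = -32 + 24 = -8)
f(U) = -8
t(s, z) = -½ + (s + z)/(5 + s) (t(s, z) = -½ + (z + s)/(s + 5) = -½ + (s + z)/(5 + s))
p(u) = -⅛ + u/8 (p(u) = (-5 + 3 + 2*u)/(2*(5 + 3)) = (½)*(-2 + 2*u)/8 = (½)*(⅛)*(-2 + 2*u) = -⅛ + u/8)
L(X) = (-½ + X)² (L(X) = ((-⅛ + (⅛)*(-3)) + X)² = ((-⅛ - 3/8) + X)² = (-½ + X)²)
x = 561 (x = -8*(-65) + 41 = 520 + 41 = 561)
x - L(-125) = 561 - (-1 + 2*(-125))²/4 = 561 - (-1 - 250)²/4 = 561 - (-251)²/4 = 561 - 63001/4 = -60757/4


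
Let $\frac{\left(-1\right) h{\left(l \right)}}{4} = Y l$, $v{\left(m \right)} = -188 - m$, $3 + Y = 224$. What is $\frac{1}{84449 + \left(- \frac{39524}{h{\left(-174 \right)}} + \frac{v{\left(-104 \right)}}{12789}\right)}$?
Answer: $\frac{89726}{7577247329} \approx 1.1842 \cdot 10^{-5}$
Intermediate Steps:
$Y = 221$ ($Y = -3 + 224 = 221$)
$h{\left(l \right)} = - 884 l$ ($h{\left(l \right)} = - 4 \cdot 221 l = - 884 l$)
$\frac{1}{84449 + \left(- \frac{39524}{h{\left(-174 \right)}} + \frac{v{\left(-104 \right)}}{12789}\right)} = \frac{1}{84449 + \left(- \frac{39524}{\left(-884\right) \left(-174\right)} + \frac{-188 - -104}{12789}\right)} = \frac{1}{84449 - \left(\frac{9881}{38454} - \left(-188 + 104\right) \frac{1}{12789}\right)} = \frac{1}{84449 - \frac{23645}{89726}} = \frac{1}{\frac{7577247329}{89726}} = \frac{89726}{7577247329}$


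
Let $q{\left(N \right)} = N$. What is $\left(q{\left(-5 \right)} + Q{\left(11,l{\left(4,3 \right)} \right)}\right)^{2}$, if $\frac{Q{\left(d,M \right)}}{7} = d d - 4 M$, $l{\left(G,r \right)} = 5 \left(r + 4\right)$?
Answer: $19044$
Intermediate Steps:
$l{\left(G,r \right)} = 20 + 5 r$ ($l{\left(G,r \right)} = 5 \left(4 + r\right) = 20 + 5 r$)
$Q{\left(d,M \right)} = - 28 M + 7 d^{2}$ ($Q{\left(d,M \right)} = 7 \left(d d - 4 M\right) = 7 \left(d^{2} - 4 M\right) = - 28 M + 7 d^{2}$)
$\left(q{\left(-5 \right)} + Q{\left(11,l{\left(4,3 \right)} \right)}\right)^{2} = \left(-5 + \left(- 28 \left(20 + 5 \cdot 3\right) + 7 \cdot 11^{2}\right)\right)^{2} = \left(-5 + \left(- 28 \left(20 + 15\right) + 7 \cdot 121\right)\right)^{2} = \left(-5 + \left(\left(-28\right) 35 + 847\right)\right)^{2} = \left(-5 + \left(-980 + 847\right)\right)^{2} = \left(-5 - 133\right)^{2} = \left(-138\right)^{2} = 19044$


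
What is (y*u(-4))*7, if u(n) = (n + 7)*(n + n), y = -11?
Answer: 1848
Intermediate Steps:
u(n) = 2*n*(7 + n) (u(n) = (7 + n)*(2*n) = 2*n*(7 + n))
(y*u(-4))*7 = -22*(-4)*(7 - 4)*7 = -22*(-4)*3*7 = -11*(-24)*7 = 264*7 = 1848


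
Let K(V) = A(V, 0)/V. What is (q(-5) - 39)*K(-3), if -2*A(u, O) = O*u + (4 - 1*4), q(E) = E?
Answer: 0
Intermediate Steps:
A(u, O) = -O*u/2 (A(u, O) = -(O*u + (4 - 1*4))/2 = -(O*u + (4 - 4))/2 = -(O*u + 0)/2 = -O*u/2)
K(V) = 0 (K(V) = (-½*0*V)/V = 0/V = 0)
(q(-5) - 39)*K(-3) = (-5 - 39)*0 = -44*0 = 0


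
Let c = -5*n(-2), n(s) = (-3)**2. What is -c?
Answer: 45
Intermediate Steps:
n(s) = 9
c = -45 (c = -5*9 = -45)
-c = -1*(-45) = 45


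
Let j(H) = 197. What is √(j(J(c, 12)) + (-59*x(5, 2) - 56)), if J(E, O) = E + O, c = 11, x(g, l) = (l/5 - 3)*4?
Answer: 7*√385/5 ≈ 27.470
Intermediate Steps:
x(g, l) = -12 + 4*l/5 (x(g, l) = (l*(⅕) - 3)*4 = (l/5 - 3)*4 = (-3 + l/5)*4 = -12 + 4*l/5)
√(j(J(c, 12)) + (-59*x(5, 2) - 56)) = √(197 + (-59*(-12 + (⅘)*2) - 56)) = √(197 + (-59*(-12 + 8/5) - 56)) = √(197 + (-59*(-52/5) - 56)) = √(197 + (3068/5 - 56)) = √(197 + 2788/5) = √(3773/5) = 7*√385/5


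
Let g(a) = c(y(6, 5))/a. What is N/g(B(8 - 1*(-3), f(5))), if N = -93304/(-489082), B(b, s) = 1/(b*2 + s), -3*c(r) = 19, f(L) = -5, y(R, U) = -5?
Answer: -139956/78986743 ≈ -0.0017719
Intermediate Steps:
c(r) = -19/3 (c(r) = -⅓*19 = -19/3)
B(b, s) = 1/(s + 2*b) (B(b, s) = 1/(2*b + s) = 1/(s + 2*b))
N = 46652/244541 (N = -93304*(-1/489082) = 46652/244541 ≈ 0.19077)
g(a) = -19/(3*a)
N/g(B(8 - 1*(-3), f(5))) = 46652/(244541*((-(-95/3 + 38*(8 - 1*(-3))/3)))) = 46652/(244541*((-(-95/3 + 38*(8 + 3)/3)))) = 46652/(244541*((-19/(3*(1/(-5 + 2*11)))))) = 46652/(244541*((-19/(3*(1/(-5 + 22)))))) = 46652/(244541*((-19/(3*(1/17))))) = 46652/(244541*((-19/(3*1/17)))) = 46652/(244541*((-19/3*17))) = 46652/(244541*(-323/3)) = (46652/244541)*(-3/323) = -139956/78986743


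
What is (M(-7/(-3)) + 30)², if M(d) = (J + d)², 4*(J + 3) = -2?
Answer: 1274641/1296 ≈ 983.52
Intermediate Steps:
J = -7/2 (J = -3 + (¼)*(-2) = -3 - ½ = -7/2 ≈ -3.5000)
M(d) = (-7/2 + d)²
(M(-7/(-3)) + 30)² = ((-7 + 2*(-7/(-3)))²/4 + 30)² = ((-7 + 2*(-7*(-⅓)))²/4 + 30)² = ((-7 + 2*(7/3))²/4 + 30)² = ((-7 + 14/3)²/4 + 30)² = ((-7/3)²/4 + 30)² = ((¼)*(49/9) + 30)² = (49/36 + 30)² = (1129/36)² = 1274641/1296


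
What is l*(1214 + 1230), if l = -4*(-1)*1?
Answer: 9776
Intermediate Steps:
l = 4 (l = 4*1 = 4)
l*(1214 + 1230) = 4*(1214 + 1230) = 4*2444 = 9776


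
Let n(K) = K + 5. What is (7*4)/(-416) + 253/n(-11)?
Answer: -13177/312 ≈ -42.234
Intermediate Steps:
n(K) = 5 + K
(7*4)/(-416) + 253/n(-11) = (7*4)/(-416) + 253/(5 - 11) = 28*(-1/416) + 253/(-6) = -7/104 + 253*(-1/6) = -7/104 - 253/6 = -13177/312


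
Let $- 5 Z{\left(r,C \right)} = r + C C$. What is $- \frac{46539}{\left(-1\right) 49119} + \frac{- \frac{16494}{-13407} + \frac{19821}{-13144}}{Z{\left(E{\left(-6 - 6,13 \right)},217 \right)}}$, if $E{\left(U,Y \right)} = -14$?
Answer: $\frac{1225658561766203}{1293565580523160} \approx 0.9475$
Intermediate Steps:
$Z{\left(r,C \right)} = - \frac{r}{5} - \frac{C^{2}}{5}$ ($Z{\left(r,C \right)} = - \frac{r + C C}{5} = - \frac{r + C^{2}}{5} = - \frac{r}{5} - \frac{C^{2}}{5}$)
$- \frac{46539}{\left(-1\right) 49119} + \frac{- \frac{16494}{-13407} + \frac{19821}{-13144}}{Z{\left(E{\left(-6 - 6,13 \right)},217 \right)}} = - \frac{46539}{\left(-1\right) 49119} + \frac{- \frac{16494}{-13407} + \frac{19821}{-13144}}{\left(- \frac{1}{5}\right) \left(-14\right) - \frac{217^{2}}{5}} = - \frac{46539}{-49119} + \frac{\left(-16494\right) \left(- \frac{1}{13407}\right) + 19821 \left(- \frac{1}{13144}\right)}{\frac{14}{5} - \frac{47089}{5}} = \left(-46539\right) \left(- \frac{1}{49119}\right) + \frac{\frac{5498}{4469} - \frac{19821}{13144}}{\frac{14}{5} - \frac{47089}{5}} = \frac{15513}{16373} - \frac{16314337}{58740536 \left(-9415\right)} = \frac{15513}{16373} - - \frac{16314337}{553042146440} = \frac{15513}{16373} + \frac{16314337}{553042146440} = \frac{1225658561766203}{1293565580523160}$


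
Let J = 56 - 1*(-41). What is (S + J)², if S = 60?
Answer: 24649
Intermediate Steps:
J = 97 (J = 56 + 41 = 97)
(S + J)² = (60 + 97)² = 157² = 24649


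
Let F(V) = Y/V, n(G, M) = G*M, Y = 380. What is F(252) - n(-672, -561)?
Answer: -23750401/63 ≈ -3.7699e+5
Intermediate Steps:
F(V) = 380/V
F(252) - n(-672, -561) = 380/252 - (-672)*(-561) = 380*(1/252) - 1*376992 = 95/63 - 376992 = -23750401/63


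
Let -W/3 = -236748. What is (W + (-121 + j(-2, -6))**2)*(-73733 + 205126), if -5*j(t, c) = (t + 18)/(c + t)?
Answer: 2380802924637/25 ≈ 9.5232e+10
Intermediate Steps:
W = 710244 (W = -3*(-236748) = 710244)
j(t, c) = -(18 + t)/(5*(c + t)) (j(t, c) = -(t + 18)/(5*(c + t)) = -(18 + t)/(5*(c + t)))
(W + (-121 + j(-2, -6))**2)*(-73733 + 205126) = (710244 + (-121 + (-18 - 1*(-2))/(5*(-6 - 2)))**2)*(-73733 + 205126) = (710244 + (-121 + (1/5)*(-18 + 2)/(-8))**2)*131393 = (710244 + (-121 + (1/5)*(-1/8)*(-16))**2)*131393 = (710244 + (-121 + 2/5)**2)*131393 = (710244 + (-603/5)**2)*131393 = (710244 + 363609/25)*131393 = (18119709/25)*131393 = 2380802924637/25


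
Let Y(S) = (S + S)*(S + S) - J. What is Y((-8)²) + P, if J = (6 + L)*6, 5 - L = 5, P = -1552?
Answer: 14796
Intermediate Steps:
L = 0 (L = 5 - 1*5 = 5 - 5 = 0)
J = 36 (J = (6 + 0)*6 = 6*6 = 36)
Y(S) = -36 + 4*S² (Y(S) = (S + S)*(S + S) - 1*36 = (2*S)*(2*S) - 36 = 4*S² - 36 = -36 + 4*S²)
Y((-8)²) + P = (-36 + 4*((-8)²)²) - 1552 = (-36 + 4*64²) - 1552 = (-36 + 4*4096) - 1552 = (-36 + 16384) - 1552 = 16348 - 1552 = 14796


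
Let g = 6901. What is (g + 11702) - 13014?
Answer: 5589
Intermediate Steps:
(g + 11702) - 13014 = (6901 + 11702) - 13014 = 18603 - 13014 = 5589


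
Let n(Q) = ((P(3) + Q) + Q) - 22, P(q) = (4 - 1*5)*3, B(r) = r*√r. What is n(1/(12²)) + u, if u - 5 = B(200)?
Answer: -1439/72 + 2000*√2 ≈ 2808.4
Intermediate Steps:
B(r) = r^(3/2)
P(q) = -3 (P(q) = (4 - 5)*3 = -1*3 = -3)
u = 5 + 2000*√2 (u = 5 + 200^(3/2) = 5 + 2000*√2 ≈ 2833.4)
n(Q) = -25 + 2*Q (n(Q) = ((-3 + Q) + Q) - 22 = (-3 + 2*Q) - 22 = -25 + 2*Q)
n(1/(12²)) + u = (-25 + 2/(12²)) + (5 + 2000*√2) = (-25 + 2/144) + (5 + 2000*√2) = (-25 + 2*(1/144)) + (5 + 2000*√2) = (-25 + 1/72) + (5 + 2000*√2) = -1799/72 + (5 + 2000*√2) = -1439/72 + 2000*√2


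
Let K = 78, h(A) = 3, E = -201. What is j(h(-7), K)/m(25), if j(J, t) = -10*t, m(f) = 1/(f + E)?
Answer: 137280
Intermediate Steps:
m(f) = 1/(-201 + f) (m(f) = 1/(f - 201) = 1/(-201 + f))
j(h(-7), K)/m(25) = (-10*78)/(1/(-201 + 25)) = -780/(1/(-176)) = -780/(-1/176) = -780*(-176) = 137280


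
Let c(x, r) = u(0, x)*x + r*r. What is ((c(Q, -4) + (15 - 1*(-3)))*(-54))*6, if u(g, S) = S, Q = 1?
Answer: -11340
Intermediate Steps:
c(x, r) = r² + x² (c(x, r) = x*x + r*r = x² + r² = r² + x²)
((c(Q, -4) + (15 - 1*(-3)))*(-54))*6 = ((((-4)² + 1²) + (15 - 1*(-3)))*(-54))*6 = (((16 + 1) + (15 + 3))*(-54))*6 = ((17 + 18)*(-54))*6 = (35*(-54))*6 = -1890*6 = -11340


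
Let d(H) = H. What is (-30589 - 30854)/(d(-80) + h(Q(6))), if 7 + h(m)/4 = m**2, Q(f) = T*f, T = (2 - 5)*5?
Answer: -6827/3588 ≈ -1.9027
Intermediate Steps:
T = -15 (T = -3*5 = -15)
Q(f) = -15*f
h(m) = -28 + 4*m**2
(-30589 - 30854)/(d(-80) + h(Q(6))) = (-30589 - 30854)/(-80 + (-28 + 4*(-15*6)**2)) = -61443/(-80 + (-28 + 4*(-90)**2)) = -61443/(-80 + (-28 + 4*8100)) = -61443/(-80 + (-28 + 32400)) = -61443/(-80 + 32372) = -61443/32292 = -61443*1/32292 = -6827/3588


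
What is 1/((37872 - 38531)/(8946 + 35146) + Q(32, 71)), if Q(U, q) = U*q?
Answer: 44092/100176365 ≈ 0.00044014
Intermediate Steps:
1/((37872 - 38531)/(8946 + 35146) + Q(32, 71)) = 1/((37872 - 38531)/(8946 + 35146) + 32*71) = 1/(-659/44092 + 2272) = 1/(100176365/44092) = 44092/100176365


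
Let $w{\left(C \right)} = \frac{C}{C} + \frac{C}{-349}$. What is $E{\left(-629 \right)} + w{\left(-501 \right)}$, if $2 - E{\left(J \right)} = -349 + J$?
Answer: $\frac{342870}{349} \approx 982.44$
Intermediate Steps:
$E{\left(J \right)} = 351 - J$ ($E{\left(J \right)} = 2 - \left(-349 + J\right) = 351 - J$)
$w{\left(C \right)} = 1 - \frac{C}{349}$ ($w{\left(C \right)} = 1 + C \left(- \frac{1}{349}\right) = 1 - \frac{C}{349}$)
$E{\left(-629 \right)} + w{\left(-501 \right)} = \left(351 - -629\right) + \left(1 - - \frac{501}{349}\right) = \left(351 + 629\right) + \left(1 + \frac{501}{349}\right) = 980 + \frac{850}{349} = \frac{342870}{349}$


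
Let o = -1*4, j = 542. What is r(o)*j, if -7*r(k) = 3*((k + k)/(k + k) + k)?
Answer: 4878/7 ≈ 696.86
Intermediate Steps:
o = -4
r(k) = -3/7 - 3*k/7 (r(k) = -3*((k + k)/(k + k) + k)/7 = -3*((2*k)/((2*k)) + k)/7 = -3*((2*k)*(1/(2*k)) + k)/7 = -3*(1 + k)/7 = -(3 + 3*k)/7 = -3/7 - 3*k/7)
r(o)*j = (-3/7 - 3/7*(-4))*542 = (-3/7 + 12/7)*542 = (9/7)*542 = 4878/7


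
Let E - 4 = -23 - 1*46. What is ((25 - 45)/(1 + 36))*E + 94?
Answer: 4778/37 ≈ 129.14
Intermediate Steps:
E = -65 (E = 4 + (-23 - 1*46) = 4 + (-23 - 46) = 4 - 69 = -65)
((25 - 45)/(1 + 36))*E + 94 = ((25 - 45)/(1 + 36))*(-65) + 94 = -20/37*(-65) + 94 = 1300/37 + 94 = 4778/37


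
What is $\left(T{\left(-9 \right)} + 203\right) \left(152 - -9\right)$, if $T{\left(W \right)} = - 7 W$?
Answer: $42826$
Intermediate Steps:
$\left(T{\left(-9 \right)} + 203\right) \left(152 - -9\right) = \left(\left(-7\right) \left(-9\right) + 203\right) \left(152 - -9\right) = \left(63 + 203\right) \left(152 + 9\right) = 266 \cdot 161 = 42826$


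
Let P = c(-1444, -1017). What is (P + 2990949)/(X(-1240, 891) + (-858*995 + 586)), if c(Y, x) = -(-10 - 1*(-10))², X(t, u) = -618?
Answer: -2990949/853742 ≈ -3.5033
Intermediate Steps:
c(Y, x) = 0 (c(Y, x) = -(-10 + 10)² = -1*0² = -1*0 = 0)
P = 0
(P + 2990949)/(X(-1240, 891) + (-858*995 + 586)) = (0 + 2990949)/(-618 + (-858*995 + 586)) = 2990949/(-618 + (-853710 + 586)) = 2990949/(-618 - 853124) = 2990949/(-853742) = 2990949*(-1/853742) = -2990949/853742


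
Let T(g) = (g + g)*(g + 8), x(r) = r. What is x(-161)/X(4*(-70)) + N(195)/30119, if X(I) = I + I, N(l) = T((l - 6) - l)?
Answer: 690817/2409520 ≈ 0.28670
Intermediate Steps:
T(g) = 2*g*(8 + g) (T(g) = (2*g)*(8 + g) = 2*g*(8 + g))
N(l) = -24 (N(l) = 2*((l - 6) - l)*(8 + ((l - 6) - l)) = 2*((-6 + l) - l)*(8 + ((-6 + l) - l)) = 2*(-6)*(8 - 6) = 2*(-6)*2 = -24)
X(I) = 2*I
x(-161)/X(4*(-70)) + N(195)/30119 = -161/(2*(4*(-70))) - 24/30119 = -161/(2*(-280)) - 24*1/30119 = -161/(-560) - 24/30119 = -161*(-1/560) - 24/30119 = 23/80 - 24/30119 = 690817/2409520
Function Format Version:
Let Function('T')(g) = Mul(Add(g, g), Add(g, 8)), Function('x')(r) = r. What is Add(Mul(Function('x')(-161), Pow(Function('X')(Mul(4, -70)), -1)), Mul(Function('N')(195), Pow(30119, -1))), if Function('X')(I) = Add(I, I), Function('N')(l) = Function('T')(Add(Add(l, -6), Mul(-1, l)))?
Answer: Rational(690817, 2409520) ≈ 0.28670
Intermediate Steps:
Function('T')(g) = Mul(2, g, Add(8, g)) (Function('T')(g) = Mul(Mul(2, g), Add(8, g)) = Mul(2, g, Add(8, g)))
Function('N')(l) = -24 (Function('N')(l) = Mul(2, Add(Add(l, -6), Mul(-1, l)), Add(8, Add(Add(l, -6), Mul(-1, l)))) = Mul(2, Add(Add(-6, l), Mul(-1, l)), Add(8, Add(Add(-6, l), Mul(-1, l)))) = Mul(2, -6, Add(8, -6)) = Mul(2, -6, 2) = -24)
Function('X')(I) = Mul(2, I)
Add(Mul(Function('x')(-161), Pow(Function('X')(Mul(4, -70)), -1)), Mul(Function('N')(195), Pow(30119, -1))) = Add(Mul(-161, Pow(Mul(2, Mul(4, -70)), -1)), Mul(-24, Pow(30119, -1))) = Add(Mul(-161, Pow(Mul(2, -280), -1)), Mul(-24, Rational(1, 30119))) = Add(Mul(-161, Pow(-560, -1)), Rational(-24, 30119)) = Add(Mul(-161, Rational(-1, 560)), Rational(-24, 30119)) = Add(Rational(23, 80), Rational(-24, 30119)) = Rational(690817, 2409520)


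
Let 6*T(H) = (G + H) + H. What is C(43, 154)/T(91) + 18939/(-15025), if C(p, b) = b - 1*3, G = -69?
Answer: 11472543/1697825 ≈ 6.7572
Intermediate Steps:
C(p, b) = -3 + b (C(p, b) = b - 3 = -3 + b)
T(H) = -23/2 + H/3 (T(H) = ((-69 + H) + H)/6 = (-69 + 2*H)/6 = -23/2 + H/3)
C(43, 154)/T(91) + 18939/(-15025) = (-3 + 154)/(-23/2 + (1/3)*91) + 18939/(-15025) = 151/(-23/2 + 91/3) + 18939*(-1/15025) = 151/(113/6) - 18939/15025 = 151*(6/113) - 18939/15025 = 906/113 - 18939/15025 = 11472543/1697825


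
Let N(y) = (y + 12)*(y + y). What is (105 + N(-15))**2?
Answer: 38025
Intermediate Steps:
N(y) = 2*y*(12 + y) (N(y) = (12 + y)*(2*y) = 2*y*(12 + y))
(105 + N(-15))**2 = (105 + 2*(-15)*(12 - 15))**2 = (105 + 2*(-15)*(-3))**2 = (105 + 90)**2 = 195**2 = 38025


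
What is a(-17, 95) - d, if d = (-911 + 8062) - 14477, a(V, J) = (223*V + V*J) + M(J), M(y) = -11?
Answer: 1909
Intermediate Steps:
a(V, J) = -11 + 223*V + J*V (a(V, J) = (223*V + V*J) - 11 = (223*V + J*V) - 11 = -11 + 223*V + J*V)
d = -7326 (d = 7151 - 14477 = -7326)
a(-17, 95) - d = (-11 + 223*(-17) + 95*(-17)) - 1*(-7326) = (-11 - 3791 - 1615) + 7326 = -5417 + 7326 = 1909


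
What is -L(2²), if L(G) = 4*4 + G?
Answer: -20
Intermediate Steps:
L(G) = 16 + G
-L(2²) = -(16 + 2²) = -(16 + 4) = -1*20 = -20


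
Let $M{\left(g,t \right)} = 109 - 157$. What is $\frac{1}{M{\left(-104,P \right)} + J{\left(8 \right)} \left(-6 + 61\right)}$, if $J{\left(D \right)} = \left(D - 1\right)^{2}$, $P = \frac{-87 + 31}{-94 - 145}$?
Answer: $\frac{1}{2647} \approx 0.00037779$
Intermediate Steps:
$P = \frac{56}{239}$ ($P = - \frac{56}{-239} = \left(-56\right) \left(- \frac{1}{239}\right) = \frac{56}{239} \approx 0.23431$)
$J{\left(D \right)} = \left(-1 + D\right)^{2}$
$M{\left(g,t \right)} = -48$
$\frac{1}{M{\left(-104,P \right)} + J{\left(8 \right)} \left(-6 + 61\right)} = \frac{1}{-48 + \left(-1 + 8\right)^{2} \left(-6 + 61\right)} = \frac{1}{-48 + 7^{2} \cdot 55} = \frac{1}{-48 + 49 \cdot 55} = \frac{1}{-48 + 2695} = \frac{1}{2647}$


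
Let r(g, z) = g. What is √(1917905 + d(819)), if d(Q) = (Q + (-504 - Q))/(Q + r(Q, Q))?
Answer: √324125893/13 ≈ 1384.9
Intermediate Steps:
d(Q) = -252/Q (d(Q) = (Q + (-504 - Q))/(Q + Q) = -504*1/(2*Q) = -252/Q)
√(1917905 + d(819)) = √(1917905 - 252/819) = √(1917905 - 252*1/819) = √(1917905 - 4/13) = √(24932761/13) = √324125893/13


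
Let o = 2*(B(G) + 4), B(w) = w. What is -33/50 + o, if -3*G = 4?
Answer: 701/150 ≈ 4.6733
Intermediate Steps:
G = -4/3 (G = -⅓*4 = -4/3 ≈ -1.3333)
o = 16/3 (o = 2*(-4/3 + 4) = 2*(8/3) = 16/3 ≈ 5.3333)
-33/50 + o = -33/50 + 16/3 = 701/150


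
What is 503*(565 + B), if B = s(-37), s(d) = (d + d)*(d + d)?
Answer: 3038623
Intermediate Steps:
s(d) = 4*d² (s(d) = (2*d)*(2*d) = 4*d²)
B = 5476 (B = 4*(-37)² = 4*1369 = 5476)
503*(565 + B) = 503*(565 + 5476) = 503*6041 = 3038623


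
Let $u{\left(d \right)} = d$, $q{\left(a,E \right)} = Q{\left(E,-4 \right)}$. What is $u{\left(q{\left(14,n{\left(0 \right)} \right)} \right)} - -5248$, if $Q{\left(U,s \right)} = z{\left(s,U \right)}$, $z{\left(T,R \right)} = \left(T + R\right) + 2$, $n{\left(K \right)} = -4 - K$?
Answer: $5242$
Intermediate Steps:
$z{\left(T,R \right)} = 2 + R + T$ ($z{\left(T,R \right)} = \left(R + T\right) + 2 = 2 + R + T$)
$Q{\left(U,s \right)} = 2 + U + s$
$q{\left(a,E \right)} = -2 + E$ ($q{\left(a,E \right)} = 2 + E - 4 = -2 + E$)
$u{\left(q{\left(14,n{\left(0 \right)} \right)} \right)} - -5248 = \left(-2 - 4\right) - -5248 = \left(-2 + \left(-4 + 0\right)\right) + 5248 = \left(-2 - 4\right) + 5248 = -6 + 5248 = 5242$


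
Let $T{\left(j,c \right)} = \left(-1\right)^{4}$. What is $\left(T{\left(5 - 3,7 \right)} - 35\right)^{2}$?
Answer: $1156$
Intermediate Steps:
$T{\left(j,c \right)} = 1$
$\left(T{\left(5 - 3,7 \right)} - 35\right)^{2} = \left(1 - 35\right)^{2} = \left(-34\right)^{2} = 1156$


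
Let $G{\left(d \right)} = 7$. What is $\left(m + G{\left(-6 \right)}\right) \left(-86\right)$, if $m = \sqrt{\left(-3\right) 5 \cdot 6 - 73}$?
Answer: $-602 - 86 i \sqrt{163} \approx -602.0 - 1098.0 i$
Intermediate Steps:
$m = i \sqrt{163}$ ($m = \sqrt{\left(-15\right) 6 - 73} = \sqrt{-90 - 73} = \sqrt{-163} = i \sqrt{163} \approx 12.767 i$)
$\left(m + G{\left(-6 \right)}\right) \left(-86\right) = \left(i \sqrt{163} + 7\right) \left(-86\right) = \left(7 + i \sqrt{163}\right) \left(-86\right) = -602 - 86 i \sqrt{163}$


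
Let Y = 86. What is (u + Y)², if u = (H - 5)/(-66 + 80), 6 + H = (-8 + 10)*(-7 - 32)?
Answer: 1243225/196 ≈ 6343.0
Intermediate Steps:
H = -84 (H = -6 + (-8 + 10)*(-7 - 32) = -6 + 2*(-39) = -6 - 78 = -84)
u = -89/14 (u = (-84 - 5)/(-66 + 80) = -89/14 ≈ -6.3571)
(u + Y)² = (-89/14 + 86)² = (1115/14)² = 1243225/196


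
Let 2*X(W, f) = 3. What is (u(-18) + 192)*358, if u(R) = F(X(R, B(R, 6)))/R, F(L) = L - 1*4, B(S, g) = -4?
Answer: 1238143/18 ≈ 68786.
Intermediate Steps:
X(W, f) = 3/2 (X(W, f) = (½)*3 = 3/2)
F(L) = -4 + L (F(L) = L - 4 = -4 + L)
u(R) = -5/(2*R) (u(R) = (-4 + 3/2)/R = -5/(2*R))
(u(-18) + 192)*358 = (-5/2/(-18) + 192)*358 = (-5/2*(-1/18) + 192)*358 = (5/36 + 192)*358 = (6917/36)*358 = 1238143/18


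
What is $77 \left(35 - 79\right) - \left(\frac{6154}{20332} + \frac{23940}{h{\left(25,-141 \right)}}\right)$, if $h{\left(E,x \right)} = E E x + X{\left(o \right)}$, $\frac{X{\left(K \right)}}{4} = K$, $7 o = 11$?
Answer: $- \frac{1249725843515}{368864938} \approx -3388.0$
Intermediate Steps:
$o = \frac{11}{7}$ ($o = \frac{1}{7} \cdot 11 = \frac{11}{7} \approx 1.5714$)
$X{\left(K \right)} = 4 K$
$h{\left(E,x \right)} = \frac{44}{7} + x E^{2}$ ($h{\left(E,x \right)} = E E x + 4 \cdot \frac{11}{7} = E^{2} x + \frac{44}{7} = x E^{2} + \frac{44}{7} = \frac{44}{7} + x E^{2}$)
$77 \left(35 - 79\right) - \left(\frac{6154}{20332} + \frac{23940}{h{\left(25,-141 \right)}}\right) = 77 \left(35 - 79\right) - \left(\frac{6154}{20332} + \frac{23940}{\frac{44}{7} - 141 \cdot 25^{2}}\right) = 77 \left(-44\right) - \left(6154 \cdot \frac{1}{20332} + \frac{23940}{\frac{44}{7} - 88125}\right) = -3388 - \left(\frac{181}{598} + \frac{23940}{\frac{44}{7} - 88125}\right) = -3388 - \left(\frac{181}{598} + \frac{23940}{- \frac{616831}{7}}\right) = -3388 - \left(\frac{181}{598} + 23940 \left(- \frac{7}{616831}\right)\right) = -3388 - \left(\frac{181}{598} - \frac{167580}{616831}\right) = -3388 - \frac{11433571}{368864938} = - \frac{1249725843515}{368864938}$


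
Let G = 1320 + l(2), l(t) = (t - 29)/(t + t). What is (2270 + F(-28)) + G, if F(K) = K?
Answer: 14221/4 ≈ 3555.3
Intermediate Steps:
l(t) = (-29 + t)/(2*t) (l(t) = (-29 + t)/((2*t)) = (-29 + t)*(1/(2*t)) = (-29 + t)/(2*t))
G = 5253/4 (G = 1320 + (½)*(-29 + 2)/2 = 1320 + (½)*(½)*(-27) = 1320 - 27/4 = 5253/4 ≈ 1313.3)
(2270 + F(-28)) + G = (2270 - 28) + 5253/4 = 2242 + 5253/4 = 14221/4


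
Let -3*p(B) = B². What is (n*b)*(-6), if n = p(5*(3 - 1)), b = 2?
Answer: 400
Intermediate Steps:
p(B) = -B²/3
n = -100/3 (n = -25*(3 - 1)²/3 = -(5*2)²/3 = -⅓*10² = -⅓*100 = -100/3 ≈ -33.333)
(n*b)*(-6) = -100/3*2*(-6) = -200/3*(-6) = 400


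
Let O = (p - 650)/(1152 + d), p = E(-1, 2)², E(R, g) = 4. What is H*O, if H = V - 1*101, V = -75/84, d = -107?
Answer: 904401/14630 ≈ 61.818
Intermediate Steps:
V = -25/28 (V = -75*1/84 = -25/28 ≈ -0.89286)
p = 16 (p = 4² = 16)
H = -2853/28 (H = -25/28 - 1*101 = -25/28 - 101 = -2853/28 ≈ -101.89)
O = -634/1045 (O = (16 - 650)/(1152 - 107) = -634/1045 ≈ -0.60670)
H*O = -2853/28*(-634/1045) = 904401/14630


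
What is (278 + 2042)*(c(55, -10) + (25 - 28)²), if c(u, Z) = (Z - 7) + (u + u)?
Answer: 236640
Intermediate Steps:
c(u, Z) = -7 + Z + 2*u (c(u, Z) = (-7 + Z) + 2*u = -7 + Z + 2*u)
(278 + 2042)*(c(55, -10) + (25 - 28)²) = (278 + 2042)*((-7 - 10 + 2*55) + (25 - 28)²) = 2320*((-7 - 10 + 110) + (-3)²) = 2320*(93 + 9) = 2320*102 = 236640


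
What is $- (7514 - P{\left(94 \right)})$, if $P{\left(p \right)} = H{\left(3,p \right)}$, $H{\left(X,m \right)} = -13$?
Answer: $-7527$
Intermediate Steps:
$P{\left(p \right)} = -13$
$- (7514 - P{\left(94 \right)}) = - (7514 - -13) = - (7514 + 13) = \left(-1\right) 7527 = -7527$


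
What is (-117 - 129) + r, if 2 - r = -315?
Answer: 71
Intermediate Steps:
r = 317 (r = 2 - 1*(-315) = 2 + 315 = 317)
(-117 - 129) + r = (-117 - 129) + 317 = -246 + 317 = 71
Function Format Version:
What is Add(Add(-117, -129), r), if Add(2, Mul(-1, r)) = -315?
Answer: 71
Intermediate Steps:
r = 317 (r = Add(2, Mul(-1, -315)) = Add(2, 315) = 317)
Add(Add(-117, -129), r) = Add(Add(-117, -129), 317) = Add(-246, 317) = 71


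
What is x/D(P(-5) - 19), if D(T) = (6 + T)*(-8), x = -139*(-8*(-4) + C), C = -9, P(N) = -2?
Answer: -3197/120 ≈ -26.642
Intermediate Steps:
x = -3197 (x = -139*(-8*(-4) - 9) = -139*(32 - 9) = -139*23 = -3197)
D(T) = -48 - 8*T
x/D(P(-5) - 19) = -3197/(-48 - 8*(-2 - 19)) = -3197/(-48 - 8*(-21)) = -3197/(-48 + 168) = -3197/120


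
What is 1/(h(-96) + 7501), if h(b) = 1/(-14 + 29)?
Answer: 15/112516 ≈ 0.00013331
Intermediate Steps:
h(b) = 1/15
1/(h(-96) + 7501) = 1/(1/15 + 7501) = 1/(112516/15) = 15/112516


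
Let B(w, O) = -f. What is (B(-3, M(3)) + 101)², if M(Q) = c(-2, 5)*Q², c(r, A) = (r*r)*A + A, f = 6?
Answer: 9025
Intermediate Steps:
c(r, A) = A + A*r² (c(r, A) = r²*A + A = A*r² + A = A + A*r²)
M(Q) = 25*Q² (M(Q) = (5*(1 + (-2)²))*Q² = (5*(1 + 4))*Q² = (5*5)*Q² = 25*Q²)
B(w, O) = -6 (B(w, O) = -1*6 = -6)
(B(-3, M(3)) + 101)² = (-6 + 101)² = 95² = 9025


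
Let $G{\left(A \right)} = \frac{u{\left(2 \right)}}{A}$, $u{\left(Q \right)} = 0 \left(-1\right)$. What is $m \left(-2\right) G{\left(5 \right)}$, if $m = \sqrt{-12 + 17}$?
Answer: $0$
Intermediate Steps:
$u{\left(Q \right)} = 0$
$m = \sqrt{5} \approx 2.2361$
$G{\left(A \right)} = 0$ ($G{\left(A \right)} = \frac{0}{A} = 0$)
$m \left(-2\right) G{\left(5 \right)} = \sqrt{5} \left(-2\right) 0 = - 2 \sqrt{5} \cdot 0 = 0$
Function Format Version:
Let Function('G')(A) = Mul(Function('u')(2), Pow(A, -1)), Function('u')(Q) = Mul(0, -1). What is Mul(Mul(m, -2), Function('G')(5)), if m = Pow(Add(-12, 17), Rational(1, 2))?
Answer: 0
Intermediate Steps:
Function('u')(Q) = 0
m = Pow(5, Rational(1, 2)) ≈ 2.2361
Function('G')(A) = 0 (Function('G')(A) = Mul(0, Pow(A, -1)) = 0)
Mul(Mul(m, -2), Function('G')(5)) = Mul(Mul(Pow(5, Rational(1, 2)), -2), 0) = Mul(Mul(-2, Pow(5, Rational(1, 2))), 0) = 0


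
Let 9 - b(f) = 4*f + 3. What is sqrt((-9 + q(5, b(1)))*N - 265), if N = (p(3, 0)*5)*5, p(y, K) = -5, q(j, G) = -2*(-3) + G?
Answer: 2*I*sqrt(35) ≈ 11.832*I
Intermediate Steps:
b(f) = 6 - 4*f (b(f) = 9 - (4*f + 3) = 9 - (3 + 4*f) = 9 + (-3 - 4*f) = 6 - 4*f)
q(j, G) = 6 + G
N = -125 (N = -5*5*5 = -25*5 = -125)
sqrt((-9 + q(5, b(1)))*N - 265) = sqrt((-9 + (6 + (6 - 4*1)))*(-125) - 265) = sqrt((-9 + (6 + (6 - 4)))*(-125) - 265) = sqrt((-9 + (6 + 2))*(-125) - 265) = sqrt((-9 + 8)*(-125) - 265) = sqrt(-1*(-125) - 265) = sqrt(125 - 265) = sqrt(-140) = 2*I*sqrt(35)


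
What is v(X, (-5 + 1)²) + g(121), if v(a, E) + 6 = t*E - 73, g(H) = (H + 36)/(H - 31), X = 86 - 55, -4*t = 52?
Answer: -25673/90 ≈ -285.26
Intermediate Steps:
t = -13 (t = -¼*52 = -13)
X = 31
g(H) = (36 + H)/(-31 + H)
v(a, E) = -79 - 13*E (v(a, E) = -6 + (-13*E - 73) = -6 + (-73 - 13*E) = -79 - 13*E)
v(X, (-5 + 1)²) + g(121) = (-79 - 13*(-5 + 1)²) + (36 + 121)/(-31 + 121) = (-79 - 13*(-4)²) + 157/90 = (-79 - 13*16) + (1/90)*157 = (-79 - 208) + 157/90 = -287 + 157/90 = -25673/90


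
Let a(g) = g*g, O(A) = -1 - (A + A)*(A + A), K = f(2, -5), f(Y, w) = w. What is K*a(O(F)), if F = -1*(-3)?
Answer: -6845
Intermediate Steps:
F = 3
K = -5
O(A) = -1 - 4*A**2 (O(A) = -1 - 2*A*2*A = -1 - 4*A**2)
a(g) = g**2
K*a(O(F)) = -5*(-1 - 4*3**2)**2 = -5*(-1 - 4*9)**2 = -5*(-1 - 36)**2 = -5*(-37)**2 = -5*1369 = -6845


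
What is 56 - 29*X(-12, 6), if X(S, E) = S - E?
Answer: 578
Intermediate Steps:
56 - 29*X(-12, 6) = 56 - 29*(-12 - 1*6) = 56 - 29*(-12 - 6) = 56 - 29*(-18) = 56 + 522 = 578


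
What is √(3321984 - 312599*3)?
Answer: √2384187 ≈ 1544.1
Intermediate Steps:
√(3321984 - 312599*3) = √(3321984 - 937797) = √2384187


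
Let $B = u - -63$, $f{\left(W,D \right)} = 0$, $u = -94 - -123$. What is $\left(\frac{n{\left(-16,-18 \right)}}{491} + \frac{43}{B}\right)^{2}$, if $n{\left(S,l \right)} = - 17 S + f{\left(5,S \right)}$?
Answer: $\frac{2128622769}{2040509584} \approx 1.0432$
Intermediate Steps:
$u = 29$ ($u = -94 + 123 = 29$)
$B = 92$ ($B = 29 - -63 = 29 + 63 = 92$)
$n{\left(S,l \right)} = - 17 S$ ($n{\left(S,l \right)} = - 17 S + 0 = - 17 S$)
$\left(\frac{n{\left(-16,-18 \right)}}{491} + \frac{43}{B}\right)^{2} = \left(\frac{\left(-17\right) \left(-16\right)}{491} + \frac{43}{92}\right)^{2} = \left(272 \cdot \frac{1}{491} + 43 \cdot \frac{1}{92}\right)^{2} = \left(\frac{272}{491} + \frac{43}{92}\right)^{2} = \left(\frac{46137}{45172}\right)^{2} = \frac{2128622769}{2040509584}$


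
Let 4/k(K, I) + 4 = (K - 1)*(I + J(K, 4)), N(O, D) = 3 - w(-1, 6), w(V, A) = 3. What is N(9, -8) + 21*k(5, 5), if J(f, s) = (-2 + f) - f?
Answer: 21/2 ≈ 10.500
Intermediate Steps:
J(f, s) = -2
N(O, D) = 0 (N(O, D) = 3 - 1*3 = 3 - 3 = 0)
k(K, I) = 4/(-4 + (-1 + K)*(-2 + I)) (k(K, I) = 4/(-4 + (K - 1)*(I - 2)) = 4/(-4 + (-1 + K)*(-2 + I)))
N(9, -8) + 21*k(5, 5) = 0 + 21*(4/(-2 - 1*5 - 2*5 + 5*5)) = 0 + 21*(4/(-2 - 5 - 10 + 25)) = 0 + 21*(4/8) = 0 + 21*(4*(1/8)) = 0 + 21*(1/2) = 0 + 21/2 = 21/2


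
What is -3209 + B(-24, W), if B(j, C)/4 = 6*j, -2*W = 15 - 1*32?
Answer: -3785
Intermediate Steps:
W = 17/2 (W = -(15 - 1*32)/2 = -(15 - 32)/2 = -½*(-17) = 17/2 ≈ 8.5000)
B(j, C) = 24*j (B(j, C) = 4*(6*j) = 24*j)
-3209 + B(-24, W) = -3209 + 24*(-24) = -3209 - 576 = -3785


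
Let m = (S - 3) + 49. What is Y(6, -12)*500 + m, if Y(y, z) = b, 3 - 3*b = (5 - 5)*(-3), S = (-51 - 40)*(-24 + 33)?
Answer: -273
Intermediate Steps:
S = -819 (S = -91*9 = -819)
b = 1 (b = 1 - (5 - 5)*(-3)/3 = 1 - 0*(-3) = 1 - ⅓*0 = 1 + 0 = 1)
Y(y, z) = 1
m = -773 (m = (-819 - 3) + 49 = -822 + 49 = -773)
Y(6, -12)*500 + m = 1*500 - 773 = 500 - 773 = -273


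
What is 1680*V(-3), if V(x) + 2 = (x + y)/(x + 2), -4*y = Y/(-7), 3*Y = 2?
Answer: 1640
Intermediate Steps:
Y = ⅔ (Y = (⅓)*2 = ⅔ ≈ 0.66667)
y = 1/42 (y = -1/(6*(-7)) = -(-1)/(6*7) = -¼*(-2/21) = 1/42 ≈ 0.023810)
V(x) = -2 + (1/42 + x)/(2 + x) (V(x) = -2 + (x + 1/42)/(x + 2) = -2 + (1/42 + x)/(2 + x))
1680*V(-3) = 1680*((-167/42 - 1*(-3))/(2 - 3)) = 1680*((-167/42 + 3)/(-1)) = 1680*(-1*(-41/42)) = 1680*(41/42) = 1640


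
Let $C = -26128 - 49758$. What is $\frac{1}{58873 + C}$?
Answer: $- \frac{1}{17013} \approx -5.8779 \cdot 10^{-5}$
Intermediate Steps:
$C = -75886$
$\frac{1}{58873 + C} = \frac{1}{58873 - 75886} = \frac{1}{-17013} = - \frac{1}{17013}$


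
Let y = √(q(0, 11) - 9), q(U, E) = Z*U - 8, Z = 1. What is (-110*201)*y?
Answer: -22110*I*√17 ≈ -91162.0*I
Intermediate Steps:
q(U, E) = -8 + U (q(U, E) = 1*U - 8 = U - 8 = -8 + U)
y = I*√17 (y = √((-8 + 0) - 9) = √(-8 - 9) = √(-17) = I*√17 ≈ 4.1231*I)
(-110*201)*y = (-110*201)*(I*√17) = -22110*I*√17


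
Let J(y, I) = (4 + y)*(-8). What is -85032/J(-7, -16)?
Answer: -3543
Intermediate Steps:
J(y, I) = -32 - 8*y
-85032/J(-7, -16) = -85032/(-32 - 8*(-7)) = -85032/(-32 + 56) = -85032/24 = -85032*1/24 = -3543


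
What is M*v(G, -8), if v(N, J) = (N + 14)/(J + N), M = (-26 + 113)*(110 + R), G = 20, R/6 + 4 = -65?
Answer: -74936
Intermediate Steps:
R = -414 (R = -24 + 6*(-65) = -24 - 390 = -414)
M = -26448 (M = (-26 + 113)*(110 - 414) = 87*(-304) = -26448)
v(N, J) = (14 + N)/(J + N)
M*v(G, -8) = -26448*(14 + 20)/(-8 + 20) = -26448*34/12 = -2204*34 = -26448*17/6 = -74936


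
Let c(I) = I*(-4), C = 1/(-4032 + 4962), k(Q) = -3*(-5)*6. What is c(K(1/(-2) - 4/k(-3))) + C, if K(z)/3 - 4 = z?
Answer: -38563/930 ≈ -41.466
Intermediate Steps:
k(Q) = 90 (k(Q) = 15*6 = 90)
K(z) = 12 + 3*z
C = 1/930 ≈ 0.0010753
c(I) = -4*I
c(K(1/(-2) - 4/k(-3))) + C = -4*(12 + 3*(1/(-2) - 4/90)) + 1/930 = -4*(12 + 3*(1*(-½) - 4*1/90)) + 1/930 = -4*(12 + 3*(-½ - 2/45)) + 1/930 = -4*(12 + 3*(-49/90)) + 1/930 = -4*(12 - 49/30) + 1/930 = -4*311/30 + 1/930 = -622/15 + 1/930 = -38563/930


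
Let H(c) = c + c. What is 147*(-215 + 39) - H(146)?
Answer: -26164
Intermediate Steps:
H(c) = 2*c
147*(-215 + 39) - H(146) = 147*(-215 + 39) - 2*146 = 147*(-176) - 1*292 = -25872 - 292 = -26164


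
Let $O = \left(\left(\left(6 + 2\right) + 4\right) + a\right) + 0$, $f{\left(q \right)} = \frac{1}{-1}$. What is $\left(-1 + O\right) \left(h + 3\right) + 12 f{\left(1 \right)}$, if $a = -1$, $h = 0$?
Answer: $18$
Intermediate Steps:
$f{\left(q \right)} = -1$
$O = 11$ ($O = \left(\left(\left(6 + 2\right) + 4\right) - 1\right) + 0 = \left(\left(8 + 4\right) - 1\right) + 0 = \left(12 - 1\right) + 0 = 11 + 0 = 11$)
$\left(-1 + O\right) \left(h + 3\right) + 12 f{\left(1 \right)} = \left(-1 + 11\right) \left(0 + 3\right) + 12 \left(-1\right) = 10 \cdot 3 - 12 = 30 - 12 = 18$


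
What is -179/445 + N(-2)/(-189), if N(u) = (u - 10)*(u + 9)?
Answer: 169/4005 ≈ 0.042197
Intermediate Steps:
N(u) = (-10 + u)*(9 + u)
-179/445 + N(-2)/(-189) = -179/445 + (-90 + (-2)² - 1*(-2))/(-189) = -179*1/445 + (-90 + 4 + 2)*(-1/189) = -179/445 - 84*(-1/189) = -179/445 + 4/9 = 169/4005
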